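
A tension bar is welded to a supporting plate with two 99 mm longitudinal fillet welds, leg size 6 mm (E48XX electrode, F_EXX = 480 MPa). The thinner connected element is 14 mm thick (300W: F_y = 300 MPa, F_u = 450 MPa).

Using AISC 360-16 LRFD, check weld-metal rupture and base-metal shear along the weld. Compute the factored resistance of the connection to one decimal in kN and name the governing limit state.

181.4 kN (weld metal governs)

Weld metal: throat = 0.707×6 = 4.242 mm, L = 2×99 = 198 mm. φR_n = 0.75 × 0.6 × 480 × 4.242 × 198 = 181.4 kN.
Base metal shear (14 mm plate): yield φR_n = 1.0×0.6×300×14×198 = 499.0 kN; rupture φR_n = 0.75×0.6×450×14×198 = 561.3 kN; take 499.0 kN (yield).
Governing: min(181.4, 499.0) = 181.4 kN → weld metal.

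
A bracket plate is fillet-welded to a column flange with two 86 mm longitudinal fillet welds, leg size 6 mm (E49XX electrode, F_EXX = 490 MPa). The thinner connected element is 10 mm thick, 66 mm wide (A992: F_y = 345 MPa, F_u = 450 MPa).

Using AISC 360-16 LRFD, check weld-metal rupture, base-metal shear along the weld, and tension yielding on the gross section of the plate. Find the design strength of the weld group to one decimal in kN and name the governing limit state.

160.9 kN (weld metal governs)

Weld metal: throat = 0.707×6 = 4.242 mm, L = 2×86 = 172 mm. φR_n = 0.75 × 0.6 × 490 × 4.242 × 172 = 160.9 kN.
Base metal shear (10 mm plate): yield φR_n = 1.0×0.6×345×10×172 = 356.0 kN; rupture φR_n = 0.75×0.6×450×10×172 = 348.3 kN; take 348.3 kN (rupture).
Tension yield (gross): A_g = 66×10 = 660 mm². φR_n = 0.90 × 345 × 660 = 204.9 kN.
Governing: min(160.9, 348.3, 204.9) = 160.9 kN → weld metal.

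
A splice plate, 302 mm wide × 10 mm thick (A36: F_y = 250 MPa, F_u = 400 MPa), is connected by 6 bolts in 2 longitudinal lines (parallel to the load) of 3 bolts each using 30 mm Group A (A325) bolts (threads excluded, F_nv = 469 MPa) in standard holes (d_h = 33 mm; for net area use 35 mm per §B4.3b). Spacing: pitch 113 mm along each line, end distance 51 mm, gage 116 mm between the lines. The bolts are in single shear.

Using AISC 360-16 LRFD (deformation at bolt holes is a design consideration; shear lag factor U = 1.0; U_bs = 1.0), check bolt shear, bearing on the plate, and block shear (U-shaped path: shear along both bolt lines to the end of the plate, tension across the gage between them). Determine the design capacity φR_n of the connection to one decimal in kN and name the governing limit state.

Bolt shear: A_b = π(30)²/4 = 706.86 mm². φR_n = 0.75 × 469 × 706.86 × 6 × 1 = 1491.8 kN.
Bearing (10 mm plate, F_u = 400 MPa): end bolts L_c = 51 − 33/2 = 34.5, R_n = min(1.2×34.5×10×400, 2.4×30×10×400) = 165.6 kN/bolt; interior L_c = 113 − 33 = 80, R_n = 288 kN/bolt. φR_n = 0.75 × (2×165.6 + 4×288) = 1112.4 kN.
Block shear: shear path 2×[51+2×113] = 2×277 mm, A_gv = 5540, A_nv = 2×(277 − 2.5×35)×10 = 3790 mm²; tension across gage: (116 − 1×35)×10 = 810 mm². R_n = min(0.6×400×3790, 0.6×250×5540) + 1.0×400×810 = min(909.6, 831) + 324 = 1155 kN. φR_n = 0.75 × 1155 = 866.3 kN.
Governing: min(1491.8, 1112.4, 866.3) = 866.3 kN → block shear.

866.3 kN (block shear governs)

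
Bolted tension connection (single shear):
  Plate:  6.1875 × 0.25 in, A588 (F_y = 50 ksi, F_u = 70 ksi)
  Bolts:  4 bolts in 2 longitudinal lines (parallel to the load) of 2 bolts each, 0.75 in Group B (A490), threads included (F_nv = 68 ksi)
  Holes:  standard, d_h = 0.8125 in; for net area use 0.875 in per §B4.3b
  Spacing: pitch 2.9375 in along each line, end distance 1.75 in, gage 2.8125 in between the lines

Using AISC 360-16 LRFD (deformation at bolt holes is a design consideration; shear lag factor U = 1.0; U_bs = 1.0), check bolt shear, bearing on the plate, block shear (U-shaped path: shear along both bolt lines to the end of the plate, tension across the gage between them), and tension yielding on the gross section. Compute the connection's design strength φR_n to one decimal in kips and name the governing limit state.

Bolt shear: A_b = π(0.75)²/4 = 0.44179 in². φR_n = 0.75 × 68 × 0.44179 × 4 × 1 = 90.1 kips.
Bearing (0.25 in plate, F_u = 70 ksi): end bolts L_c = 1.75 − 0.8125/2 = 1.34375, R_n = min(1.2×1.34375×0.25×70, 2.4×0.75×0.25×70) = 28.219 kips/bolt; interior L_c = 2.9375 − 0.8125 = 2.125, R_n = 31.5 kips/bolt. φR_n = 0.75 × (2×28.219 + 2×31.5) = 89.6 kips.
Block shear: shear path 2×[1.75+1×2.9375] = 2×4.6875 in, A_gv = 2.3438, A_nv = 2×(4.6875 − 1.5×0.875)×0.25 = 1.6875 in²; tension across gage: (2.8125 − 1×0.875)×0.25 = 0.48438 in². R_n = min(0.6×70×1.6875, 0.6×50×2.3438) + 1.0×70×0.48438 = min(70.875, 70.314) + 33.907 = 104.22 kips. φR_n = 0.75 × 104.22 = 78.2 kips.
Tension yield (gross): A_g = 6.1875×0.25 = 1.5469 in². φR_n = 0.90 × 50 × 1.5469 = 69.6 kips.
Governing: min(90.1, 89.6, 78.2, 69.6) = 69.6 kips → gross-section yield.

69.6 kips (gross-section yield governs)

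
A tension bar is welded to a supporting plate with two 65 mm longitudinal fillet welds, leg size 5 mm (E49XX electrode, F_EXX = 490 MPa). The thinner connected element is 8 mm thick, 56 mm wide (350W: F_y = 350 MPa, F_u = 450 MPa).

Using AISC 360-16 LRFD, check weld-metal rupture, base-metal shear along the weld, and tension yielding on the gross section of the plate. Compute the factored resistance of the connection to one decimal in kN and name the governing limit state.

101.3 kN (weld metal governs)

Weld metal: throat = 0.707×5 = 3.535 mm, L = 2×65 = 130 mm. φR_n = 0.75 × 0.6 × 490 × 3.535 × 130 = 101.3 kN.
Base metal shear (8 mm plate): yield φR_n = 1.0×0.6×350×8×130 = 218.4 kN; rupture φR_n = 0.75×0.6×450×8×130 = 210.6 kN; take 210.6 kN (rupture).
Tension yield (gross): A_g = 56×8 = 448 mm². φR_n = 0.90 × 350 × 448 = 141.1 kN.
Governing: min(101.3, 210.6, 141.1) = 101.3 kN → weld metal.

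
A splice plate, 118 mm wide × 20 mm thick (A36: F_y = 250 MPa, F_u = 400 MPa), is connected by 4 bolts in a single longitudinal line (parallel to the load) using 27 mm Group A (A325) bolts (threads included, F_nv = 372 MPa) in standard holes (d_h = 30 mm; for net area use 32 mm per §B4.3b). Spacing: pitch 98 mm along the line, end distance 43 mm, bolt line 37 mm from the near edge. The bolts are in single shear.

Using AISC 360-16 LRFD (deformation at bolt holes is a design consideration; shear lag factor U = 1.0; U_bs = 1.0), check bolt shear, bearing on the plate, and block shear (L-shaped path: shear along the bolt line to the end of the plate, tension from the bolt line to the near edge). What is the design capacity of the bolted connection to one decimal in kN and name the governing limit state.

Bolt shear: A_b = π(27)²/4 = 572.56 mm². φR_n = 0.75 × 372 × 572.56 × 4 × 1 = 639.0 kN.
Bearing (20 mm plate, F_u = 400 MPa): end bolts L_c = 43 − 30/2 = 28, R_n = min(1.2×28×20×400, 2.4×27×20×400) = 268.8 kN/bolt; interior L_c = 98 − 30 = 68, R_n = 518.4 kN/bolt. φR_n = 0.75 × (1×268.8 + 3×518.4) = 1368.0 kN.
Block shear: shear path 1×[43+3×98] = 1×337 mm, A_gv = 6740, A_nv = 1×(337 − 3.5×32)×20 = 4500 mm²; tension to near edge: (37 − 0.5×32)×20 = 420 mm². R_n = min(0.6×400×4500, 0.6×250×6740) + 1.0×400×420 = min(1080, 1011) + 168 = 1179 kN. φR_n = 0.75 × 1179 = 884.3 kN.
Governing: min(639.0, 1368.0, 884.3) = 639.0 kN → bolt shear.

639.0 kN (bolt shear governs)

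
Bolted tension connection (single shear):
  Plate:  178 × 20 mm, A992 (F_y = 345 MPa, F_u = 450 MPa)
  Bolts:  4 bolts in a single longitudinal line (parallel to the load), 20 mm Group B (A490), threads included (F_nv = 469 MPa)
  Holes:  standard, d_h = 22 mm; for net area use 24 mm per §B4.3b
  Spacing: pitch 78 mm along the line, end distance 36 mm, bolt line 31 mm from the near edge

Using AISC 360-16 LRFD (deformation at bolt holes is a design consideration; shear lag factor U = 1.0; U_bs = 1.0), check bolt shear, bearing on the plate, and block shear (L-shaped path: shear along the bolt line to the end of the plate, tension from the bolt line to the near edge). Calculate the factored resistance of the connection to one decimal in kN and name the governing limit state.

442.0 kN (bolt shear governs)

Bolt shear: A_b = π(20)²/4 = 314.16 mm². φR_n = 0.75 × 469 × 314.16 × 4 × 1 = 442.0 kN.
Bearing (20 mm plate, F_u = 450 MPa): end bolts L_c = 36 − 22/2 = 25, R_n = min(1.2×25×20×450, 2.4×20×20×450) = 270 kN/bolt; interior L_c = 78 − 22 = 56, R_n = 432 kN/bolt. φR_n = 0.75 × (1×270 + 3×432) = 1174.5 kN.
Block shear: shear path 1×[36+3×78] = 1×270 mm, A_gv = 5400, A_nv = 1×(270 − 3.5×24)×20 = 3720 mm²; tension to near edge: (31 − 0.5×24)×20 = 380 mm². R_n = min(0.6×450×3720, 0.6×345×5400) + 1.0×450×380 = min(1004.4, 1117.8) + 171 = 1175.4 kN. φR_n = 0.75 × 1175.4 = 881.6 kN.
Governing: min(442.0, 1174.5, 881.6) = 442.0 kN → bolt shear.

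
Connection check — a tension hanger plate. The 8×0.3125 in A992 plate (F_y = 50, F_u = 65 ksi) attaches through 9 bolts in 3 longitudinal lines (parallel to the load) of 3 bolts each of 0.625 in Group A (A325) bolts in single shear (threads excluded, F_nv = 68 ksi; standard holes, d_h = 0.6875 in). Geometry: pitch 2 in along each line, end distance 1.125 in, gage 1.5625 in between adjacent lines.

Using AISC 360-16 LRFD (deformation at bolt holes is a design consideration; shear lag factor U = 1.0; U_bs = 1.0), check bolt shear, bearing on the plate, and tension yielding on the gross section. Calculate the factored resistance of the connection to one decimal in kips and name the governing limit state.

Bolt shear: A_b = π(0.625)²/4 = 0.3068 in². φR_n = 0.75 × 68 × 0.3068 × 9 × 1 = 140.8 kips.
Bearing (0.3125 in plate, F_u = 65 ksi): end bolts L_c = 1.125 − 0.6875/2 = 0.78125, R_n = min(1.2×0.78125×0.3125×65, 2.4×0.625×0.3125×65) = 19.043 kips/bolt; interior L_c = 2 − 0.6875 = 1.3125, R_n = 30.469 kips/bolt. φR_n = 0.75 × (3×19.043 + 6×30.469) = 180.0 kips.
Tension yield (gross): A_g = 8×0.3125 = 2.5 in². φR_n = 0.90 × 50 × 2.5 = 112.5 kips.
Governing: min(140.8, 180.0, 112.5) = 112.5 kips → gross-section yield.

112.5 kips (gross-section yield governs)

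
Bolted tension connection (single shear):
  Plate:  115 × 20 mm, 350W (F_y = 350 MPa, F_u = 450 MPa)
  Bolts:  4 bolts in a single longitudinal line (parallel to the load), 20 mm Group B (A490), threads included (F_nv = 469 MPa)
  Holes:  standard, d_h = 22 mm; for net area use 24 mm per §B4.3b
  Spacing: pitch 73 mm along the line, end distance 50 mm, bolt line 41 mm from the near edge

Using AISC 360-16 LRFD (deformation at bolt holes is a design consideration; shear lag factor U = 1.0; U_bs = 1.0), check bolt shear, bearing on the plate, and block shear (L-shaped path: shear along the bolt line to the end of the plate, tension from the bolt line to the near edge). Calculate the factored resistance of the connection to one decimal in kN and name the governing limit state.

442.0 kN (bolt shear governs)

Bolt shear: A_b = π(20)²/4 = 314.16 mm². φR_n = 0.75 × 469 × 314.16 × 4 × 1 = 442.0 kN.
Bearing (20 mm plate, F_u = 450 MPa): end bolts L_c = 50 − 22/2 = 39, R_n = min(1.2×39×20×450, 2.4×20×20×450) = 421.2 kN/bolt; interior L_c = 73 − 22 = 51, R_n = 432 kN/bolt. φR_n = 0.75 × (1×421.2 + 3×432) = 1287.9 kN.
Block shear: shear path 1×[50+3×73] = 1×269 mm, A_gv = 5380, A_nv = 1×(269 − 3.5×24)×20 = 3700 mm²; tension to near edge: (41 − 0.5×24)×20 = 580 mm². R_n = min(0.6×450×3700, 0.6×350×5380) + 1.0×450×580 = min(999, 1129.8) + 261 = 1260 kN. φR_n = 0.75 × 1260 = 945.0 kN.
Governing: min(442.0, 1287.9, 945.0) = 442.0 kN → bolt shear.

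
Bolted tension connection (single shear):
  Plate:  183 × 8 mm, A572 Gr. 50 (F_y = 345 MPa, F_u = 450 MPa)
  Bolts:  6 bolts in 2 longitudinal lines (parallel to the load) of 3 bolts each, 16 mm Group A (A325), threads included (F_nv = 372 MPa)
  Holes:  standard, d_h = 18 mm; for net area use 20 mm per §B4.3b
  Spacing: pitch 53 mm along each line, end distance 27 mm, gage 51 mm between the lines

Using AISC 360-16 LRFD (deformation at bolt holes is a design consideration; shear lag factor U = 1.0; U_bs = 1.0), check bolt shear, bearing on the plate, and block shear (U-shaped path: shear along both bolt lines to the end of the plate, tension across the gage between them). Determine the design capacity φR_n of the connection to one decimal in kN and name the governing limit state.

Bolt shear: A_b = π(16)²/4 = 201.06 mm². φR_n = 0.75 × 372 × 201.06 × 6 × 1 = 336.6 kN.
Bearing (8 mm plate, F_u = 450 MPa): end bolts L_c = 27 − 18/2 = 18, R_n = min(1.2×18×8×450, 2.4×16×8×450) = 77.76 kN/bolt; interior L_c = 53 − 18 = 35, R_n = 138.24 kN/bolt. φR_n = 0.75 × (2×77.76 + 4×138.24) = 531.4 kN.
Block shear: shear path 2×[27+2×53] = 2×133 mm, A_gv = 2128, A_nv = 2×(133 − 2.5×20)×8 = 1328 mm²; tension across gage: (51 − 1×20)×8 = 248 mm². R_n = min(0.6×450×1328, 0.6×345×2128) + 1.0×450×248 = min(358.56, 440.5) + 111.6 = 470.16 kN. φR_n = 0.75 × 470.16 = 352.6 kN.
Governing: min(336.6, 531.4, 352.6) = 336.6 kN → bolt shear.

336.6 kN (bolt shear governs)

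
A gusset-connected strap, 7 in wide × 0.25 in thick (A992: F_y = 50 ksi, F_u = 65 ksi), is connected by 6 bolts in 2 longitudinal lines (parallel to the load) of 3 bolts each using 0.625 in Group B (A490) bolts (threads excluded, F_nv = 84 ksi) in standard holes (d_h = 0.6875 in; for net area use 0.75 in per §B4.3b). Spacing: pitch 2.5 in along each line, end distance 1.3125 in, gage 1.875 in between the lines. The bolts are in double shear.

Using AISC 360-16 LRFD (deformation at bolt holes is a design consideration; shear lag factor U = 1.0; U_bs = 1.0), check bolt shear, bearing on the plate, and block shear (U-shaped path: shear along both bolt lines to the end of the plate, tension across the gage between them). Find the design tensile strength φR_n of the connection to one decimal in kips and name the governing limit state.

78.6 kips (block shear governs)

Bolt shear: A_b = π(0.625)²/4 = 0.3068 in². φR_n = 0.75 × 84 × 0.3068 × 6 × 2 = 231.9 kips.
Bearing (0.25 in plate, F_u = 65 ksi): end bolts L_c = 1.3125 − 0.6875/2 = 0.96875, R_n = min(1.2×0.96875×0.25×65, 2.4×0.625×0.25×65) = 18.891 kips/bolt; interior L_c = 2.5 − 0.6875 = 1.8125, R_n = 24.375 kips/bolt. φR_n = 0.75 × (2×18.891 + 4×24.375) = 101.5 kips.
Block shear: shear path 2×[1.3125+2×2.5] = 2×6.3125 in, A_gv = 3.1563, A_nv = 2×(6.3125 − 2.5×0.75)×0.25 = 2.2188 in²; tension across gage: (1.875 − 1×0.75)×0.25 = 0.28125 in². R_n = min(0.6×65×2.2188, 0.6×50×3.1563) + 1.0×65×0.28125 = min(86.533, 94.689) + 18.281 = 104.81 kips. φR_n = 0.75 × 104.81 = 78.6 kips.
Governing: min(231.9, 101.5, 78.6) = 78.6 kips → block shear.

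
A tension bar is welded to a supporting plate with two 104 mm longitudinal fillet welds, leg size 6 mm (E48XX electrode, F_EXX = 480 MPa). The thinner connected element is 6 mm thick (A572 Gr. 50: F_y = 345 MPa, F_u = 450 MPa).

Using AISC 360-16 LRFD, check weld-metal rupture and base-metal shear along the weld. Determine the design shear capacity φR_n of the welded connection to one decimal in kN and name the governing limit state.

190.6 kN (weld metal governs)

Weld metal: throat = 0.707×6 = 4.242 mm, L = 2×104 = 208 mm. φR_n = 0.75 × 0.6 × 480 × 4.242 × 208 = 190.6 kN.
Base metal shear (6 mm plate): yield φR_n = 1.0×0.6×345×6×208 = 258.3 kN; rupture φR_n = 0.75×0.6×450×6×208 = 252.7 kN; take 252.7 kN (rupture).
Governing: min(190.6, 252.7) = 190.6 kN → weld metal.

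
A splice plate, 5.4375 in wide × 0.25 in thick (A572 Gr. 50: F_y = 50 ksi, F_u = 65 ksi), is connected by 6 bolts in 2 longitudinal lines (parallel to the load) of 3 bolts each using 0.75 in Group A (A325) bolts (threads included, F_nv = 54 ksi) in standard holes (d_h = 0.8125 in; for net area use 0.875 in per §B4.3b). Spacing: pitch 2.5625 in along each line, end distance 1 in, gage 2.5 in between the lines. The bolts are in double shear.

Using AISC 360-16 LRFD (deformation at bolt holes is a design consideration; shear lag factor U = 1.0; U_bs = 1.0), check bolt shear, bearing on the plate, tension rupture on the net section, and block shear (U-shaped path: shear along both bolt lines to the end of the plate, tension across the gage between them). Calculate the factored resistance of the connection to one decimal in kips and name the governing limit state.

Bolt shear: A_b = π(0.75)²/4 = 0.44179 in². φR_n = 0.75 × 54 × 0.44179 × 6 × 2 = 214.7 kips.
Bearing (0.25 in plate, F_u = 65 ksi): end bolts L_c = 1 − 0.8125/2 = 0.59375, R_n = min(1.2×0.59375×0.25×65, 2.4×0.75×0.25×65) = 11.578 kips/bolt; interior L_c = 2.5625 − 0.8125 = 1.75, R_n = 29.25 kips/bolt. φR_n = 0.75 × (2×11.578 + 4×29.25) = 105.1 kips.
Tension rupture (net): A_n = (5.4375 − 2×0.875)×0.25 = 0.92188 in² (U = 1.0, A_e = A_n). φR_n = 0.75 × 65 × 0.92188 = 44.9 kips.
Block shear: shear path 2×[1+2×2.5625] = 2×6.125 in, A_gv = 3.0625, A_nv = 2×(6.125 − 2.5×0.875)×0.25 = 1.9688 in²; tension across gage: (2.5 − 1×0.875)×0.25 = 0.40625 in². R_n = min(0.6×65×1.9688, 0.6×50×3.0625) + 1.0×65×0.40625 = min(76.783, 91.875) + 26.406 = 103.19 kips. φR_n = 0.75 × 103.19 = 77.4 kips.
Governing: min(214.7, 105.1, 44.9, 77.4) = 44.9 kips → net-section rupture.

44.9 kips (net-section rupture governs)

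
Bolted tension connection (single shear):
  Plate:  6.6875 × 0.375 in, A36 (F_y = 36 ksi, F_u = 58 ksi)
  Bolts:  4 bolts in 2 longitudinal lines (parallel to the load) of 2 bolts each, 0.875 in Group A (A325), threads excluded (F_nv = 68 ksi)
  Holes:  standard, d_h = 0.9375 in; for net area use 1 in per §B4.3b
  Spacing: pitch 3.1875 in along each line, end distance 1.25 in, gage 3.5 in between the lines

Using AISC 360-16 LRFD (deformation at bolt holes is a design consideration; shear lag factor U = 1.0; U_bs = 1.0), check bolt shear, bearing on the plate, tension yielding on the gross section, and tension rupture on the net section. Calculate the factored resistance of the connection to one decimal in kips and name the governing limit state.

Bolt shear: A_b = π(0.875)²/4 = 0.60132 in². φR_n = 0.75 × 68 × 0.60132 × 4 × 1 = 122.7 kips.
Bearing (0.375 in plate, F_u = 58 ksi): end bolts L_c = 1.25 − 0.9375/2 = 0.78125, R_n = min(1.2×0.78125×0.375×58, 2.4×0.875×0.375×58) = 20.391 kips/bolt; interior L_c = 3.1875 − 0.9375 = 2.25, R_n = 45.675 kips/bolt. φR_n = 0.75 × (2×20.391 + 2×45.675) = 99.1 kips.
Tension yield (gross): A_g = 6.6875×0.375 = 2.5078 in². φR_n = 0.90 × 36 × 2.5078 = 81.3 kips.
Tension rupture (net): A_n = (6.6875 − 2×1)×0.375 = 1.7578 in² (U = 1.0, A_e = A_n). φR_n = 0.75 × 58 × 1.7578 = 76.5 kips.
Governing: min(122.7, 99.1, 81.3, 76.5) = 76.5 kips → net-section rupture.

76.5 kips (net-section rupture governs)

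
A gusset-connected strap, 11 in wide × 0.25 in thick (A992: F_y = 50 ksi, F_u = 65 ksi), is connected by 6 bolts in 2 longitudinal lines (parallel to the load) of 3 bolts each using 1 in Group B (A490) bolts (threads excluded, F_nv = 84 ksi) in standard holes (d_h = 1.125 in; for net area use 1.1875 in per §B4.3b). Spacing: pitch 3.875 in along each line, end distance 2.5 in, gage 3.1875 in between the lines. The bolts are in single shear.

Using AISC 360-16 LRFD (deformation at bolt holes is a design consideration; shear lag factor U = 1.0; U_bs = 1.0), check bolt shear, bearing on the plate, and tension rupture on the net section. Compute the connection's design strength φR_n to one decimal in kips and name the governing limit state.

Bolt shear: A_b = π(1)²/4 = 0.7854 in². φR_n = 0.75 × 84 × 0.7854 × 6 × 1 = 296.9 kips.
Bearing (0.25 in plate, F_u = 65 ksi): end bolts L_c = 2.5 − 1.125/2 = 1.9375, R_n = min(1.2×1.9375×0.25×65, 2.4×1×0.25×65) = 37.781 kips/bolt; interior L_c = 3.875 − 1.125 = 2.75, R_n = 39 kips/bolt. φR_n = 0.75 × (2×37.781 + 4×39) = 173.7 kips.
Tension rupture (net): A_n = (11 − 2×1.1875)×0.25 = 2.1563 in² (U = 1.0, A_e = A_n). φR_n = 0.75 × 65 × 2.1563 = 105.1 kips.
Governing: min(296.9, 173.7, 105.1) = 105.1 kips → net-section rupture.

105.1 kips (net-section rupture governs)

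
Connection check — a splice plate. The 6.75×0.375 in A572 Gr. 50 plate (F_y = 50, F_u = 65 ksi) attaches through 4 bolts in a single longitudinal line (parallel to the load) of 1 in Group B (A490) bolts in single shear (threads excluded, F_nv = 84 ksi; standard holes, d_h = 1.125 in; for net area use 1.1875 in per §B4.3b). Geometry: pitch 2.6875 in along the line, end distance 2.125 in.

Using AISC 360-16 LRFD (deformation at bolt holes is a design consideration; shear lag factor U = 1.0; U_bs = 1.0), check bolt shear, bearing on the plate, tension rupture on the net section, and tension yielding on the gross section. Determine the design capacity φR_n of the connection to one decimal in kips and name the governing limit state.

Bolt shear: A_b = π(1)²/4 = 0.7854 in². φR_n = 0.75 × 84 × 0.7854 × 4 × 1 = 197.9 kips.
Bearing (0.375 in plate, F_u = 65 ksi): end bolts L_c = 2.125 − 1.125/2 = 1.5625, R_n = min(1.2×1.5625×0.375×65, 2.4×1×0.375×65) = 45.703 kips/bolt; interior L_c = 2.6875 − 1.125 = 1.5625, R_n = 45.703 kips/bolt. φR_n = 0.75 × (1×45.703 + 3×45.703) = 137.1 kips.
Tension rupture (net): A_n = (6.75 − 1×1.1875)×0.375 = 2.0859 in² (U = 1.0, A_e = A_n). φR_n = 0.75 × 65 × 2.0859 = 101.7 kips.
Tension yield (gross): A_g = 6.75×0.375 = 2.5313 in². φR_n = 0.90 × 50 × 2.5313 = 113.9 kips.
Governing: min(197.9, 137.1, 101.7, 113.9) = 101.7 kips → net-section rupture.

101.7 kips (net-section rupture governs)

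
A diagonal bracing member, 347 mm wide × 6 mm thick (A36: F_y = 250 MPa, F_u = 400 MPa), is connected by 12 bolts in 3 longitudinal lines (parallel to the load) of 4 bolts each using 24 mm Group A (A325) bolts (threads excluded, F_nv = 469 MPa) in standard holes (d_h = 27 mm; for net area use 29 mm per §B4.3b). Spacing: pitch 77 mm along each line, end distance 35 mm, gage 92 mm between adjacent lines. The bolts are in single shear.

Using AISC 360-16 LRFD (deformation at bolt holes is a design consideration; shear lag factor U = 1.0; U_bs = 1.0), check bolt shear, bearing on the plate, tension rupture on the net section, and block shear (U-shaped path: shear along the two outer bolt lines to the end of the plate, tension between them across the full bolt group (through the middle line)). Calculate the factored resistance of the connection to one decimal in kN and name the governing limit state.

468.0 kN (net-section rupture governs)

Bolt shear: A_b = π(24)²/4 = 452.39 mm². φR_n = 0.75 × 469 × 452.39 × 12 × 1 = 1909.5 kN.
Bearing (6 mm plate, F_u = 400 MPa): end bolts L_c = 35 − 27/2 = 21.5, R_n = min(1.2×21.5×6×400, 2.4×24×6×400) = 61.92 kN/bolt; interior L_c = 77 − 27 = 50, R_n = 138.24 kN/bolt. φR_n = 0.75 × (3×61.92 + 9×138.24) = 1072.4 kN.
Tension rupture (net): A_n = (347 − 3×29)×6 = 1560 mm² (U = 1.0, A_e = A_n). φR_n = 0.75 × 400 × 1560 = 468.0 kN.
Block shear: shear path 2×[35+3×77] = 2×266 mm, A_gv = 3192, A_nv = 2×(266 − 3.5×29)×6 = 1974 mm²; tension across gage: (184 − 2×29)×6 = 756 mm². R_n = min(0.6×400×1974, 0.6×250×3192) + 1.0×400×756 = min(473.76, 478.8) + 302.4 = 776.16 kN. φR_n = 0.75 × 776.16 = 582.1 kN.
Governing: min(1909.5, 1072.4, 468.0, 582.1) = 468.0 kN → net-section rupture.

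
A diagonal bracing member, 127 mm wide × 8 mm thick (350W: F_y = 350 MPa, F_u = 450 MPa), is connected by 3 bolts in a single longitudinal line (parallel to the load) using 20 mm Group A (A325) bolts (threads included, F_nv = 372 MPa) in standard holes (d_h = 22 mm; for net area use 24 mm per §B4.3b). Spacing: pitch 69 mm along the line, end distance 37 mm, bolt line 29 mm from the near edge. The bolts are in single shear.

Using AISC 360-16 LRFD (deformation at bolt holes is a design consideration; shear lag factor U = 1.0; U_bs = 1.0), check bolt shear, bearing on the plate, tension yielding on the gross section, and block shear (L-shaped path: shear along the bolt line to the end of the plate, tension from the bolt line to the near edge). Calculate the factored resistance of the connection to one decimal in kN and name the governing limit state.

Bolt shear: A_b = π(20)²/4 = 314.16 mm². φR_n = 0.75 × 372 × 314.16 × 3 × 1 = 263.0 kN.
Bearing (8 mm plate, F_u = 450 MPa): end bolts L_c = 37 − 22/2 = 26, R_n = min(1.2×26×8×450, 2.4×20×8×450) = 112.32 kN/bolt; interior L_c = 69 − 22 = 47, R_n = 172.8 kN/bolt. φR_n = 0.75 × (1×112.32 + 2×172.8) = 343.4 kN.
Tension yield (gross): A_g = 127×8 = 1016 mm². φR_n = 0.90 × 350 × 1016 = 320.0 kN.
Block shear: shear path 1×[37+2×69] = 1×175 mm, A_gv = 1400, A_nv = 1×(175 − 2.5×24)×8 = 920 mm²; tension to near edge: (29 − 0.5×24)×8 = 136 mm². R_n = min(0.6×450×920, 0.6×350×1400) + 1.0×450×136 = min(248.4, 294) + 61.2 = 309.6 kN. φR_n = 0.75 × 309.6 = 232.2 kN.
Governing: min(263.0, 343.4, 320.0, 232.2) = 232.2 kN → block shear.

232.2 kN (block shear governs)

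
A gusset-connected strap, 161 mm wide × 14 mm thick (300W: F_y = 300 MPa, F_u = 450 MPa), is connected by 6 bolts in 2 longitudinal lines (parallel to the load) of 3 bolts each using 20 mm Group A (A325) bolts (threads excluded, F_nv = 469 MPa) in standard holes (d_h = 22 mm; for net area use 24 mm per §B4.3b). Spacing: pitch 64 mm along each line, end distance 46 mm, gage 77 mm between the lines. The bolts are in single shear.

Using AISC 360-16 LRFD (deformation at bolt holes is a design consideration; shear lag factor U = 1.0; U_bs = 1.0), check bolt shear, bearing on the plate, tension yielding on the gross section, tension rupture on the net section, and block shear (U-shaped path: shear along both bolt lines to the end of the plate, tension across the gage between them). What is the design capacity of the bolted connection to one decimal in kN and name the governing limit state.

533.9 kN (net-section rupture governs)

Bolt shear: A_b = π(20)²/4 = 314.16 mm². φR_n = 0.75 × 469 × 314.16 × 6 × 1 = 663.0 kN.
Bearing (14 mm plate, F_u = 450 MPa): end bolts L_c = 46 − 22/2 = 35, R_n = min(1.2×35×14×450, 2.4×20×14×450) = 264.6 kN/bolt; interior L_c = 64 − 22 = 42, R_n = 302.4 kN/bolt. φR_n = 0.75 × (2×264.6 + 4×302.4) = 1304.1 kN.
Tension yield (gross): A_g = 161×14 = 2254 mm². φR_n = 0.90 × 300 × 2254 = 608.6 kN.
Tension rupture (net): A_n = (161 − 2×24)×14 = 1582 mm² (U = 1.0, A_e = A_n). φR_n = 0.75 × 450 × 1582 = 533.9 kN.
Block shear: shear path 2×[46+2×64] = 2×174 mm, A_gv = 4872, A_nv = 2×(174 − 2.5×24)×14 = 3192 mm²; tension across gage: (77 − 1×24)×14 = 742 mm². R_n = min(0.6×450×3192, 0.6×300×4872) + 1.0×450×742 = min(861.84, 876.96) + 333.9 = 1195.7 kN. φR_n = 0.75 × 1195.7 = 896.8 kN.
Governing: min(663.0, 1304.1, 608.6, 533.9, 896.8) = 533.9 kN → net-section rupture.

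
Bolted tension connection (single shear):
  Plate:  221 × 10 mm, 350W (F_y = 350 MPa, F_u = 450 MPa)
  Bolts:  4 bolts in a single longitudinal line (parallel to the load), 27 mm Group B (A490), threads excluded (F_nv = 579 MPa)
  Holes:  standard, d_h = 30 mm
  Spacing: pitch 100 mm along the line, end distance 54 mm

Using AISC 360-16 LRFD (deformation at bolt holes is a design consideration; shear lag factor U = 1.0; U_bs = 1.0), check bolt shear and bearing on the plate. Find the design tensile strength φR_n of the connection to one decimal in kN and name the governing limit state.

Bolt shear: A_b = π(27)²/4 = 572.56 mm². φR_n = 0.75 × 579 × 572.56 × 4 × 1 = 994.5 kN.
Bearing (10 mm plate, F_u = 450 MPa): end bolts L_c = 54 − 30/2 = 39, R_n = min(1.2×39×10×450, 2.4×27×10×450) = 210.6 kN/bolt; interior L_c = 100 − 30 = 70, R_n = 291.6 kN/bolt. φR_n = 0.75 × (1×210.6 + 3×291.6) = 814.1 kN.
Governing: min(994.5, 814.1) = 814.1 kN → bearing.

814.1 kN (bearing governs)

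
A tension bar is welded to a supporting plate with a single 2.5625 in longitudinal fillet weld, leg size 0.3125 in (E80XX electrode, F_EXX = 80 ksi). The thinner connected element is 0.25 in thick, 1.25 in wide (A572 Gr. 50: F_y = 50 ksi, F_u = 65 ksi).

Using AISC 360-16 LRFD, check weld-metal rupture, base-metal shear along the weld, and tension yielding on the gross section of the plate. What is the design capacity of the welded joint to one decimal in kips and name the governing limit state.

Weld metal: throat = 0.707×0.3125 = 0.22094 in, L = 2.5625 in. φR_n = 0.75 × 0.6 × 80 × 0.22094 × 2.5625 = 20.4 kips.
Base metal shear (0.25 in plate): yield φR_n = 1.0×0.6×50×0.25×2.5625 = 19.2 kips; rupture φR_n = 0.75×0.6×65×0.25×2.5625 = 18.7 kips; take 18.7 kips (rupture).
Tension yield (gross): A_g = 1.25×0.25 = 0.3125 in². φR_n = 0.90 × 50 × 0.3125 = 14.1 kips.
Governing: min(20.4, 18.7, 14.1) = 14.1 kips → gross-section yield.

14.1 kips (gross-section yield governs)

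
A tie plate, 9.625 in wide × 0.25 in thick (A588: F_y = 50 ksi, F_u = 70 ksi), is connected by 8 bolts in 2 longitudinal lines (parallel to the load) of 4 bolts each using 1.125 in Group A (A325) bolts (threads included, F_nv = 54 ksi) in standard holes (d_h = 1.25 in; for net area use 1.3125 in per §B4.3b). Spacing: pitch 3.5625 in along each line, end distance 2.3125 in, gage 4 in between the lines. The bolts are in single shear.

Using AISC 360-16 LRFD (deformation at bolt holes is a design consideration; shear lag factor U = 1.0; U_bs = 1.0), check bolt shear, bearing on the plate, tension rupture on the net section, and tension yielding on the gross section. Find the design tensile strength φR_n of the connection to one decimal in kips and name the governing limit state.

91.9 kips (net-section rupture governs)

Bolt shear: A_b = π(1.125)²/4 = 0.99402 in². φR_n = 0.75 × 54 × 0.99402 × 8 × 1 = 322.1 kips.
Bearing (0.25 in plate, F_u = 70 ksi): end bolts L_c = 2.3125 − 1.25/2 = 1.6875, R_n = min(1.2×1.6875×0.25×70, 2.4×1.125×0.25×70) = 35.438 kips/bolt; interior L_c = 3.5625 − 1.25 = 2.3125, R_n = 47.25 kips/bolt. φR_n = 0.75 × (2×35.438 + 6×47.25) = 265.8 kips.
Tension rupture (net): A_n = (9.625 − 2×1.3125)×0.25 = 1.75 in² (U = 1.0, A_e = A_n). φR_n = 0.75 × 70 × 1.75 = 91.9 kips.
Tension yield (gross): A_g = 9.625×0.25 = 2.4063 in². φR_n = 0.90 × 50 × 2.4063 = 108.3 kips.
Governing: min(322.1, 265.8, 91.9, 108.3) = 91.9 kips → net-section rupture.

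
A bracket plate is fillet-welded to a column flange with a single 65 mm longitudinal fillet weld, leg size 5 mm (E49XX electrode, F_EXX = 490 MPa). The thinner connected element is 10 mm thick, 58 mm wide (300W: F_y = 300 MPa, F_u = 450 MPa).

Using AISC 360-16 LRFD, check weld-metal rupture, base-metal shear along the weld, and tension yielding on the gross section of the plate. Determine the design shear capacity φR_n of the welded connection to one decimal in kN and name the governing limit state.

Weld metal: throat = 0.707×5 = 3.535 mm, L = 65 mm. φR_n = 0.75 × 0.6 × 490 × 3.535 × 65 = 50.7 kN.
Base metal shear (10 mm plate): yield φR_n = 1.0×0.6×300×10×65 = 117.0 kN; rupture φR_n = 0.75×0.6×450×10×65 = 131.6 kN; take 117.0 kN (yield).
Tension yield (gross): A_g = 58×10 = 580 mm². φR_n = 0.90 × 300 × 580 = 156.6 kN.
Governing: min(50.7, 117.0, 156.6) = 50.7 kN → weld metal.

50.7 kN (weld metal governs)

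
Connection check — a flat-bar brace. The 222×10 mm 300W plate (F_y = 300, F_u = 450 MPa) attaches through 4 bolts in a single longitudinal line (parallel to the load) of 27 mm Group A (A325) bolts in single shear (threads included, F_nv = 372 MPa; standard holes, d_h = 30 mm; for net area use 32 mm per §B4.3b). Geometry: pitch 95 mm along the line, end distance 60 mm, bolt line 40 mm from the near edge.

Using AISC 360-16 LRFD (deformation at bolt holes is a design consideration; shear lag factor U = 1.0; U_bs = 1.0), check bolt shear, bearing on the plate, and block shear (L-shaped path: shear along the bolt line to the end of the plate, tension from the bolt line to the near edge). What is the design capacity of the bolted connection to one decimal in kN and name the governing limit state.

546.8 kN (block shear governs)

Bolt shear: A_b = π(27)²/4 = 572.56 mm². φR_n = 0.75 × 372 × 572.56 × 4 × 1 = 639.0 kN.
Bearing (10 mm plate, F_u = 450 MPa): end bolts L_c = 60 − 30/2 = 45, R_n = min(1.2×45×10×450, 2.4×27×10×450) = 243 kN/bolt; interior L_c = 95 − 30 = 65, R_n = 291.6 kN/bolt. φR_n = 0.75 × (1×243 + 3×291.6) = 838.4 kN.
Block shear: shear path 1×[60+3×95] = 1×345 mm, A_gv = 3450, A_nv = 1×(345 − 3.5×32)×10 = 2330 mm²; tension to near edge: (40 − 0.5×32)×10 = 240 mm². R_n = min(0.6×450×2330, 0.6×300×3450) + 1.0×450×240 = min(629.1, 621) + 108 = 729 kN. φR_n = 0.75 × 729 = 546.8 kN.
Governing: min(639.0, 838.4, 546.8) = 546.8 kN → block shear.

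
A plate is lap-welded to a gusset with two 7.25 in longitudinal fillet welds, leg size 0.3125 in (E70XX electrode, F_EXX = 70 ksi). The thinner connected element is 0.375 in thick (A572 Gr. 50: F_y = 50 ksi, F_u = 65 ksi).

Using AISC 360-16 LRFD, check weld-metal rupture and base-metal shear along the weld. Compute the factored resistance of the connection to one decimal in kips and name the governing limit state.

Weld metal: throat = 0.707×0.3125 = 0.22094 in, L = 2×7.25 = 14.5 in. φR_n = 0.75 × 0.6 × 70 × 0.22094 × 14.5 = 100.9 kips.
Base metal shear (0.375 in plate): yield φR_n = 1.0×0.6×50×0.375×14.5 = 163.1 kips; rupture φR_n = 0.75×0.6×65×0.375×14.5 = 159.0 kips; take 159.0 kips (rupture).
Governing: min(100.9, 159.0) = 100.9 kips → weld metal.

100.9 kips (weld metal governs)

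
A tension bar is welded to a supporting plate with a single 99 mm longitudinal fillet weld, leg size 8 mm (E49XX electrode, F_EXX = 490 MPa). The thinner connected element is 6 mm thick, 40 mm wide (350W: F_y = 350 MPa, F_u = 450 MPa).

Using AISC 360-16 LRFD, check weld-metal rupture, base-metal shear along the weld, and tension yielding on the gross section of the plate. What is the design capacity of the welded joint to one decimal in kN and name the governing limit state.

Weld metal: throat = 0.707×8 = 5.656 mm, L = 99 mm. φR_n = 0.75 × 0.6 × 490 × 5.656 × 99 = 123.5 kN.
Base metal shear (6 mm plate): yield φR_n = 1.0×0.6×350×6×99 = 124.7 kN; rupture φR_n = 0.75×0.6×450×6×99 = 120.3 kN; take 120.3 kN (rupture).
Tension yield (gross): A_g = 40×6 = 240 mm². φR_n = 0.90 × 350 × 240 = 75.6 kN.
Governing: min(123.5, 120.3, 75.6) = 75.6 kN → gross-section yield.

75.6 kN (gross-section yield governs)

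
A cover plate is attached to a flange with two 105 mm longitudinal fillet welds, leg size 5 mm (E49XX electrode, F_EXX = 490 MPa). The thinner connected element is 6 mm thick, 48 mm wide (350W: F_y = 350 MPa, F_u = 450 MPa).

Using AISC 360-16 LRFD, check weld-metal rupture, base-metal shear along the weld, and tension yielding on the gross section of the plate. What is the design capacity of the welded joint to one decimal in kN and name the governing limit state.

Weld metal: throat = 0.707×5 = 3.535 mm, L = 2×105 = 210 mm. φR_n = 0.75 × 0.6 × 490 × 3.535 × 210 = 163.7 kN.
Base metal shear (6 mm plate): yield φR_n = 1.0×0.6×350×6×210 = 264.6 kN; rupture φR_n = 0.75×0.6×450×6×210 = 255.2 kN; take 255.2 kN (rupture).
Tension yield (gross): A_g = 48×6 = 288 mm². φR_n = 0.90 × 350 × 288 = 90.7 kN.
Governing: min(163.7, 255.2, 90.7) = 90.7 kN → gross-section yield.

90.7 kN (gross-section yield governs)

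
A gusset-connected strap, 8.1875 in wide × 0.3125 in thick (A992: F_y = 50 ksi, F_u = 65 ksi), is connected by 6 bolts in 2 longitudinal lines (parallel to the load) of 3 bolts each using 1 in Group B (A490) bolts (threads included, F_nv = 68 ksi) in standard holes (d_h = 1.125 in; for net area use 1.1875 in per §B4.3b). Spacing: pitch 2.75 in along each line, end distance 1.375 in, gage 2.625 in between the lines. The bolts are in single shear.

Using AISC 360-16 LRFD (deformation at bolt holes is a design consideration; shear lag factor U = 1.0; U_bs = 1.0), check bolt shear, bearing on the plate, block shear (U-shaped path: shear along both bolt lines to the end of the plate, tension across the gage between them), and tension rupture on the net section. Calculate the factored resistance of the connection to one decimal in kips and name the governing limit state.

88.5 kips (net-section rupture governs)

Bolt shear: A_b = π(1)²/4 = 0.7854 in². φR_n = 0.75 × 68 × 0.7854 × 6 × 1 = 240.3 kips.
Bearing (0.3125 in plate, F_u = 65 ksi): end bolts L_c = 1.375 − 1.125/2 = 0.8125, R_n = min(1.2×0.8125×0.3125×65, 2.4×1×0.3125×65) = 19.805 kips/bolt; interior L_c = 2.75 − 1.125 = 1.625, R_n = 39.609 kips/bolt. φR_n = 0.75 × (2×19.805 + 4×39.609) = 148.5 kips.
Block shear: shear path 2×[1.375+2×2.75] = 2×6.875 in, A_gv = 4.2969, A_nv = 2×(6.875 − 2.5×1.1875)×0.3125 = 2.4414 in²; tension across gage: (2.625 − 1×1.1875)×0.3125 = 0.44922 in². R_n = min(0.6×65×2.4414, 0.6×50×4.2969) + 1.0×65×0.44922 = min(95.215, 128.91) + 29.199 = 124.41 kips. φR_n = 0.75 × 124.41 = 93.3 kips.
Tension rupture (net): A_n = (8.1875 − 2×1.1875)×0.3125 = 1.8164 in² (U = 1.0, A_e = A_n). φR_n = 0.75 × 65 × 1.8164 = 88.5 kips.
Governing: min(240.3, 148.5, 93.3, 88.5) = 88.5 kips → net-section rupture.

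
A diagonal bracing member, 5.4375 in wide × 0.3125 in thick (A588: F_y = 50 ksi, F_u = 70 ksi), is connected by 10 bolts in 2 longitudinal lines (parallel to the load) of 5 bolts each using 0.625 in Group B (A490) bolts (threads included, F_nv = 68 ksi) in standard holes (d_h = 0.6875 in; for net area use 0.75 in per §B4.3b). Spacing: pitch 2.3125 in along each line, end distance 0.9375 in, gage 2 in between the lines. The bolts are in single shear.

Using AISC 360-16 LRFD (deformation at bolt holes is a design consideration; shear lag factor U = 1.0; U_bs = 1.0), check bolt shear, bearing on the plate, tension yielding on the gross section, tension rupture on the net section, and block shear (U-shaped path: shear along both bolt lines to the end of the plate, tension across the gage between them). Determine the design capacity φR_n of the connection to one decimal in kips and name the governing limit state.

Bolt shear: A_b = π(0.625)²/4 = 0.3068 in². φR_n = 0.75 × 68 × 0.3068 × 10 × 1 = 156.5 kips.
Bearing (0.3125 in plate, F_u = 70 ksi): end bolts L_c = 0.9375 − 0.6875/2 = 0.59375, R_n = min(1.2×0.59375×0.3125×70, 2.4×0.625×0.3125×70) = 15.586 kips/bolt; interior L_c = 2.3125 − 0.6875 = 1.625, R_n = 32.813 kips/bolt. φR_n = 0.75 × (2×15.586 + 8×32.813) = 220.3 kips.
Tension yield (gross): A_g = 5.4375×0.3125 = 1.6992 in². φR_n = 0.90 × 50 × 1.6992 = 76.5 kips.
Tension rupture (net): A_n = (5.4375 − 2×0.75)×0.3125 = 1.2305 in² (U = 1.0, A_e = A_n). φR_n = 0.75 × 70 × 1.2305 = 64.6 kips.
Block shear: shear path 2×[0.9375+4×2.3125] = 2×10.1875 in, A_gv = 6.3672, A_nv = 2×(10.1875 − 4.5×0.75)×0.3125 = 4.2578 in²; tension across gage: (2 − 1×0.75)×0.3125 = 0.39063 in². R_n = min(0.6×70×4.2578, 0.6×50×6.3672) + 1.0×70×0.39063 = min(178.83, 191.02) + 27.344 = 206.17 kips. φR_n = 0.75 × 206.17 = 154.6 kips.
Governing: min(156.5, 220.3, 76.5, 64.6, 154.6) = 64.6 kips → net-section rupture.

64.6 kips (net-section rupture governs)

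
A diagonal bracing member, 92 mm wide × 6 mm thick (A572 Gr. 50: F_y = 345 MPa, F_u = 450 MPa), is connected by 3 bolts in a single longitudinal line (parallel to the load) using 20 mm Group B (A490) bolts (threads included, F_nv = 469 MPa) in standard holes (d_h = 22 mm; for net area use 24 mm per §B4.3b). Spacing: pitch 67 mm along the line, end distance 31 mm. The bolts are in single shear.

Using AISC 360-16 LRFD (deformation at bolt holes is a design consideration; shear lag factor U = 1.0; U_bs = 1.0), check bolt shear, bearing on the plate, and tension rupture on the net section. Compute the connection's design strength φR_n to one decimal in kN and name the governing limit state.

Bolt shear: A_b = π(20)²/4 = 314.16 mm². φR_n = 0.75 × 469 × 314.16 × 3 × 1 = 331.5 kN.
Bearing (6 mm plate, F_u = 450 MPa): end bolts L_c = 31 − 22/2 = 20, R_n = min(1.2×20×6×450, 2.4×20×6×450) = 64.8 kN/bolt; interior L_c = 67 − 22 = 45, R_n = 129.6 kN/bolt. φR_n = 0.75 × (1×64.8 + 2×129.6) = 243.0 kN.
Tension rupture (net): A_n = (92 − 1×24)×6 = 408 mm² (U = 1.0, A_e = A_n). φR_n = 0.75 × 450 × 408 = 137.7 kN.
Governing: min(331.5, 243.0, 137.7) = 137.7 kN → net-section rupture.

137.7 kN (net-section rupture governs)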